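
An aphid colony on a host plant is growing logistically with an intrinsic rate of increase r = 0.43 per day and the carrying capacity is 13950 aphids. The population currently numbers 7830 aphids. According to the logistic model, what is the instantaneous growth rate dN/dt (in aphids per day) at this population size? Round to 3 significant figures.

dN/dt = rN(1 − N/K) = 0.43 × 7830 × (1 − 7830/13950).
1 − 7830/13950 = 0.43871; dN/dt = 0.43 × 7830 × 0.43871 = 1477.1.

1480 aphids per day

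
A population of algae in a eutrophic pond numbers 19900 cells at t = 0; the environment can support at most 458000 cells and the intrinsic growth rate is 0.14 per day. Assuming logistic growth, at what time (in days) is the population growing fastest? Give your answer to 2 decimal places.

Logistic growth is fastest at N = K/2 = 229000.
A = (K − N₀)/N₀ = 22.015. Set K/(1 + A·e^(−rt)) = K/2 → A·e^(−rt) = 1.
e^(−0.14t) = 1/22.015 = 0.0454234, so t = ln(22.015)/0.14 = 3.0917/0.14 = 22.084.

22.08 days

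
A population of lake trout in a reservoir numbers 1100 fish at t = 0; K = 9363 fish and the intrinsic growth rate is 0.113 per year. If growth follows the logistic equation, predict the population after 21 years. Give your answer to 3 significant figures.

5510 fish

A = (K − N₀)/N₀ = (9363 − 1100)/1100 = 7.5118.
N(t) = K/(1 + A·e^(−rt)) = 9363/(1 + 7.5118×e^(−0.113×21)).
e^(−2.373) = 0.093201; denominator = 1 + 7.5118×0.093201 = 1.7001.
N = 9363/1.7001 = 5507.3.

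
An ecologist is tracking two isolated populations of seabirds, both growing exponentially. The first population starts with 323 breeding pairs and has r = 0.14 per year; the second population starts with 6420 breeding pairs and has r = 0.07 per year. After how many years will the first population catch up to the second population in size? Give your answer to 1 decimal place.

42.7 years

Set 323·e^(0.14t) = 6420·e^(0.07t).
e^((0.14 − 0.07)t) = 6420/323 → e^(0.07·t) = 19.876.
0.07·t = ln(19.876) = 2.9895, so t = 2.9895/0.07 = 42.707.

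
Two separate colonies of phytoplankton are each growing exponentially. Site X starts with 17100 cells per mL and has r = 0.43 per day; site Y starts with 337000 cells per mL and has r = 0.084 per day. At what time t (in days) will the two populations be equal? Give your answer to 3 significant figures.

Set 17100·e^(0.43t) = 337000·e^(0.084t).
e^((0.43 − 0.084)t) = 337000/17100 → e^(0.346·t) = 19.708.
0.346·t = ln(19.708) = 2.981, so t = 2.981/0.346 = 8.6156.

8.62 days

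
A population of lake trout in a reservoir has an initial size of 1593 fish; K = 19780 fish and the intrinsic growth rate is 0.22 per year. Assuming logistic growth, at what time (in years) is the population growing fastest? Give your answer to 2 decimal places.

Logistic growth is fastest at N = K/2 = 9890.
A = (K − N₀)/N₀ = 11.417. Set K/(1 + A·e^(−rt)) = K/2 → A·e^(−rt) = 1.
e^(−0.22t) = 1/11.417 = 0.08759, so t = ln(11.417)/0.22 = 2.4351/0.22 = 11.069.

11.07 years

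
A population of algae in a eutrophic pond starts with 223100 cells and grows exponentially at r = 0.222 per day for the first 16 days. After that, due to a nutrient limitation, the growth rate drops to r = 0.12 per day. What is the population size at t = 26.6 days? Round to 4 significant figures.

Phase 1: N(16) = 223100·e^(0.222×16) = 223100·e^3.552 = 7.7824×10^6.
Phase 2 runs for 26.6 − 16 = 10.6 days at r = 0.12.
N(26.6) = 7.7824×10^6·e^(0.12×10.6) = 7.7824×10^6·e^1.272 = 2.776746×10^7.

27770000 cells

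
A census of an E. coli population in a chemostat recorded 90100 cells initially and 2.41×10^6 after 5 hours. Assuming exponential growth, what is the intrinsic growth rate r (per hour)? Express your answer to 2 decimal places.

0.66 per hour

From N(t) = N₀·e^(rt): e^(r·5) = 2.41×10^6/90100 = 26.748.
r·5 = ln(26.748) = 3.2865, so r = 3.2865/5 = 0.65729.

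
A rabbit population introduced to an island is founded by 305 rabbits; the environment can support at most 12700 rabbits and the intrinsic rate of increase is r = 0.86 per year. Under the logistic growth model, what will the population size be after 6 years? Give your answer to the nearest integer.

A = (K − N₀)/N₀ = (12700 − 305)/305 = 40.639.
N(t) = K/(1 + A·e^(−rt)) = 12700/(1 + 40.639×e^(−0.86×6)).
e^(−5.16) = 0.0057417; denominator = 1 + 40.639×0.0057417 = 1.2333.
N = 12700/1.2333 = 10297.3.

10297 rabbits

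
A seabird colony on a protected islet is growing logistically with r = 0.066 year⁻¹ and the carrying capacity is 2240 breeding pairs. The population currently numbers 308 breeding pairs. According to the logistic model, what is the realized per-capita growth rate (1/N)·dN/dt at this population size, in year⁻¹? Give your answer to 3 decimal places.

0.057 per year

(1/N)·dN/dt = r(1 − N/K) = 0.066 × (1 − 308/2240).
= 0.066 × 0.8625 = 0.056925.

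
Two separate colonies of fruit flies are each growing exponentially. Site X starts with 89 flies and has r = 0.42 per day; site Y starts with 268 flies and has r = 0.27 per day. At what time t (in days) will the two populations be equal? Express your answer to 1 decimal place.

Set 89·e^(0.42t) = 268·e^(0.27t).
e^((0.42 − 0.27)t) = 268/89 → e^(0.15·t) = 3.0112.
0.15·t = ln(3.0112) = 1.1024, so t = 1.1024/0.15 = 7.349.

7.3 days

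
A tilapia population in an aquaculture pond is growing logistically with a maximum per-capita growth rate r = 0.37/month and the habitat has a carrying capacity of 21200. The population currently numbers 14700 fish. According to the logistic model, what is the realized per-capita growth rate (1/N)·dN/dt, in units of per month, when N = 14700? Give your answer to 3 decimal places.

(1/N)·dN/dt = r(1 − N/K) = 0.37 × (1 − 14700/21200).
= 0.37 × 0.3066 = 0.11344.

0.113 per month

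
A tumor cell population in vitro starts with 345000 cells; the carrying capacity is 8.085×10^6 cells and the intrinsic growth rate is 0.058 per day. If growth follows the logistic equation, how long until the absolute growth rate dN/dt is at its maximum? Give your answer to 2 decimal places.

Logistic growth is fastest at N = K/2 = 4.0425×10^6.
A = (K − N₀)/N₀ = 22.435. Set K/(1 + A·e^(−rt)) = K/2 → A·e^(−rt) = 1.
e^(−0.058t) = 1/22.435 = 0.0445736, so t = ln(22.435)/0.058 = 3.1106/0.058 = 53.631.

53.63 days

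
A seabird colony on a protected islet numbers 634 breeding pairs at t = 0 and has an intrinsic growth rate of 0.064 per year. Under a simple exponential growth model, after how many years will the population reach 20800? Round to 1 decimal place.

Set N₀·e^(rt) = 20800: e^(0.064·t) = 20800/634 = 32.808.
0.064·t = ln(32.808) = 3.4907, so t = 3.4907/0.064 = 54.542.

54.5 years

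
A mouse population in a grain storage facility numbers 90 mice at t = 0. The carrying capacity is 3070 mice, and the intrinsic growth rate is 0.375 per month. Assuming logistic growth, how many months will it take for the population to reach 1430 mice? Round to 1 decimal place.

9.0 months

A = (K − N₀)/N₀ = (3070 − 90)/90 = 33.111.
Solve 3070/(1 + 33.111·e^(−0.375t)) = 1430: 1 + 33.111·e^(−0.375t) = 2.1469, so e^(−0.375t) = 0.0346365.
−0.375·t = ln(0.0346365) = -3.3628, so t = 3.3628/0.375 = 8.9676.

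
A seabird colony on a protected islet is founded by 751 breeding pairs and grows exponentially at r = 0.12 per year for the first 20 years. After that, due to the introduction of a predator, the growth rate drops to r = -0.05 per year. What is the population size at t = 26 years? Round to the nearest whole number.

6133 breeding pairs

Phase 1: N(20) = 751·e^(0.12×20) = 751·e^2.4 = 8278.41.
Phase 2 runs for 26 − 20 = 6 years at r = -0.05.
N(26) = 8278.41·e^(-0.05×6) = 8278.41·e^-0.3 = 6132.79.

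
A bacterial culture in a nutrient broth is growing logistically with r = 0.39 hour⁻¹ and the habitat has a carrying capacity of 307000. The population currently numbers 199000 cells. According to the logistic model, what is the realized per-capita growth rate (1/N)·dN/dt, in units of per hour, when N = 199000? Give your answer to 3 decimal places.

0.137 per hour

(1/N)·dN/dt = r(1 − N/K) = 0.39 × (1 − 199000/307000).
= 0.39 × 0.35179 = 0.1372.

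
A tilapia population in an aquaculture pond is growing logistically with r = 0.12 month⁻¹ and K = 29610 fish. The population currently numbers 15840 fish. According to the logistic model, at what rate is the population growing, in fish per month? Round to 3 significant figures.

884 fish per month

dN/dt = rN(1 − N/K) = 0.12 × 15840 × (1 − 15840/29610).
1 − 15840/29610 = 0.46505; dN/dt = 0.12 × 15840 × 0.46505 = 883.96.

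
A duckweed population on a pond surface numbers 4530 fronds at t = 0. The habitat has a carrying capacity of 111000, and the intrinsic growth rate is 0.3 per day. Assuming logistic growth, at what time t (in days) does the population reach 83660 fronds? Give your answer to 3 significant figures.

A = (K − N₀)/N₀ = (111000 − 4530)/4530 = 23.503.
Solve 111000/(1 + 23.503·e^(−0.3t)) = 83660: 1 + 23.503·e^(−0.3t) = 1.3268, so e^(−0.3t) = 0.0139044.
−0.3·t = ln(0.0139044) = -4.2756, so t = 4.2756/0.3 = 14.252.

14.3 days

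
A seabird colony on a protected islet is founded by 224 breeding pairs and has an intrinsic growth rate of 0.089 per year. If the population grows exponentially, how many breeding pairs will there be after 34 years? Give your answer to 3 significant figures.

4620 breeding pairs

N(t) = N₀·e^(rt) = 224 × e^(0.089×34) = 224 × e^3.026.
e^3.026 ≈ 20.615, so N ≈ 224 × 20.615 = 4617.67.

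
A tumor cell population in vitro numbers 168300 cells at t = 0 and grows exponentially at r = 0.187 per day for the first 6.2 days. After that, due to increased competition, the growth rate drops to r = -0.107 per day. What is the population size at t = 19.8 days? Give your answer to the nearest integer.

125204 cells

Phase 1: N(6.2) = 168300·e^(0.187×6.2) = 168300·e^1.159 = 536544.
Phase 2 runs for 19.8 − 6.2 = 13.6 days at r = -0.107.
N(19.8) = 536544·e^(-0.107×13.6) = 536544·e^-1.455 = 125204.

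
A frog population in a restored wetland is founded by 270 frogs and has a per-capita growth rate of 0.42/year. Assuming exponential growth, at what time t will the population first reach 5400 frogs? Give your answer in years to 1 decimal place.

Set N₀·e^(rt) = 5400: e^(0.42·t) = 5400/270 = 20.
0.42·t = ln(20) = 2.9957, so t = 2.9957/0.42 = 7.1327.

7.1 years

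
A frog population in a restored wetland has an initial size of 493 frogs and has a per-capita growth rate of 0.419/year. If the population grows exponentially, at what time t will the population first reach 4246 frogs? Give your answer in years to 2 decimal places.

Set N₀·e^(rt) = 4246: e^(0.419·t) = 4246/493 = 8.6126.
0.419·t = ln(8.6126) = 2.1532, so t = 2.1532/0.419 = 5.139.

5.14 years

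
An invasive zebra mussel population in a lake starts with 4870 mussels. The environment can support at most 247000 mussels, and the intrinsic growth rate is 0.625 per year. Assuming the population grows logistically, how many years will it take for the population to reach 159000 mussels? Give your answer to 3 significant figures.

A = (K − N₀)/N₀ = (247000 − 4870)/4870 = 49.719.
Solve 247000/(1 + 49.719·e^(−0.625t)) = 159000: 1 + 49.719·e^(−0.625t) = 1.5535, so e^(−0.625t) = 0.0111318.
−0.625·t = ln(0.0111318) = -4.4979, so t = 4.4979/0.625 = 7.1967.

7.20 years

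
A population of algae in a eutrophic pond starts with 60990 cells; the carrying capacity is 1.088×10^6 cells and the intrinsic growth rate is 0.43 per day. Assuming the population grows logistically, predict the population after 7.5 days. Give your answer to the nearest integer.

A = (K − N₀)/N₀ = (1.088×10^6 − 60990)/60990 = 16.839.
N(t) = K/(1 + A·e^(−rt)) = 1.088×10^6/(1 + 16.839×e^(−0.43×7.5)).
e^(−3.225) = 0.039756; denominator = 1 + 16.839×0.039756 = 1.6694.
N = 1.088×10^6/1.6694 = 651713.

651713 cells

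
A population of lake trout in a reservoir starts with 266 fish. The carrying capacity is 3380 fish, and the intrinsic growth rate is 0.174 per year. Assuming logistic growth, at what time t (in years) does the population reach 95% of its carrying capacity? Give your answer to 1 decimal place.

A = (K − N₀)/N₀ = (3380 − 266)/266 = 11.707.
Solve 3380/(1 + 11.707·e^(−0.174t)) = 3211: 1 + 11.707·e^(−0.174t) = 1.0526, so e^(−0.174t) = 0.00449583.
−0.174·t = ln(0.00449583) = -5.4046, so t = 5.4046/0.174 = 31.061.

31.1 years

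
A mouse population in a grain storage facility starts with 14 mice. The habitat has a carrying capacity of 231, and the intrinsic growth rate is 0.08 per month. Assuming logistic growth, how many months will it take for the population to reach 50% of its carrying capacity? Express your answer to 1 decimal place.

A = (K − N₀)/N₀ = (231 − 14)/14 = 15.5.
Solve 231/(1 + 15.5·e^(−0.08t)) = 115.5: 1 + 15.5·e^(−0.08t) = 2, so e^(−0.08t) = 0.0645161.
−0.08·t = ln(0.0645161) = -2.7408, so t = 2.7408/0.08 = 34.261.

34.3 months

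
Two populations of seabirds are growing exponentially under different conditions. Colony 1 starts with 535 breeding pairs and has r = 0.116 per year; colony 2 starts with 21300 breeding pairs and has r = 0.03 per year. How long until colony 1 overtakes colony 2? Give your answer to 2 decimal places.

Set 535·e^(0.116t) = 21300·e^(0.03t).
e^((0.116 − 0.03)t) = 21300/535 → e^(0.086·t) = 39.813.
0.086·t = ln(39.813) = 3.6842, so t = 3.6842/0.086 = 42.839.

42.84 years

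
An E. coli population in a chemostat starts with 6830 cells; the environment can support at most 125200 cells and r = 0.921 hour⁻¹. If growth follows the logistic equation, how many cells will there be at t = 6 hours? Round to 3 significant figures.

117000 cells

A = (K − N₀)/N₀ = (125200 − 6830)/6830 = 17.331.
N(t) = K/(1 + A·e^(−rt)) = 125200/(1 + 17.331×e^(−0.921×6)).
e^(−5.526) = 0.0039819; denominator = 1 + 17.331×0.0039819 = 1.069.
N = 125200/1.069 = 117118.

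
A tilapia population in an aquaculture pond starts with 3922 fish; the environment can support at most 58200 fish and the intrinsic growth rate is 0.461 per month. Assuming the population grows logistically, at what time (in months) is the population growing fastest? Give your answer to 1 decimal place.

5.7 months

Logistic growth is fastest at N = K/2 = 29100.
A = (K − N₀)/N₀ = 13.839. Set K/(1 + A·e^(−rt)) = K/2 → A·e^(−rt) = 1.
e^(−0.461t) = 1/13.839 = 0.0722576, so t = ln(13.839)/0.461 = 2.6275/0.461 = 5.6996.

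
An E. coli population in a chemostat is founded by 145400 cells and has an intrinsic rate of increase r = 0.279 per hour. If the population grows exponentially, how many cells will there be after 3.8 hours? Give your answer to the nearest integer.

419762 cells

N(t) = N₀·e^(rt) = 145400 × e^(0.279×3.8) = 145400 × e^1.06.
e^1.06 ≈ 2.8869, so N ≈ 145400 × 2.8869 = 419762.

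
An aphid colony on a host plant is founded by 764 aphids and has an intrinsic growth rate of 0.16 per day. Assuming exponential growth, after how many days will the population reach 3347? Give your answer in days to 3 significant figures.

9.23 days

Set N₀·e^(rt) = 3347: e^(0.16·t) = 3347/764 = 4.3809.
0.16·t = ln(4.3809) = 1.4773, so t = 1.4773/0.16 = 9.2328.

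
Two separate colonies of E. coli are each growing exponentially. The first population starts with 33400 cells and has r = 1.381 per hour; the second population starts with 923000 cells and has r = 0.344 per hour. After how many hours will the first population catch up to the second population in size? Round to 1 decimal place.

Set 33400·e^(1.381t) = 923000·e^(0.344t).
e^((1.381 − 0.344)t) = 923000/33400 → e^(1.037·t) = 27.635.
1.037·t = ln(27.635) = 3.3191, so t = 3.3191/1.037 = 3.2006.

3.2 hours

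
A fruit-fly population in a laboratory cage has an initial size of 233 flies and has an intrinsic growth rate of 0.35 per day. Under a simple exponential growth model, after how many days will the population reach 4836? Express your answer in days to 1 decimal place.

8.7 days

Set N₀·e^(rt) = 4836: e^(0.35·t) = 4836/233 = 20.755.
0.35·t = ln(20.755) = 3.0328, so t = 3.0328/0.35 = 8.6652.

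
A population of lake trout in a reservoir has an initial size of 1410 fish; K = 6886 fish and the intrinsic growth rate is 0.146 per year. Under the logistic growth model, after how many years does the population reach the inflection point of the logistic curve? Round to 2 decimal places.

9.29 years

Logistic growth is fastest at N = K/2 = 3443.
A = (K − N₀)/N₀ = 3.8837. Set K/(1 + A·e^(−rt)) = K/2 → A·e^(−rt) = 1.
e^(−0.146t) = 1/3.8837 = 0.257487, so t = ln(3.8837)/0.146 = 1.3568/0.146 = 9.293.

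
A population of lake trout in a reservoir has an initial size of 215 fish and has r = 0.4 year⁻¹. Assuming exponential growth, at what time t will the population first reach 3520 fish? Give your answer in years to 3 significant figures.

6.99 years

Set N₀·e^(rt) = 3520: e^(0.4·t) = 3520/215 = 16.372.
0.4·t = ln(16.372) = 2.7956, so t = 2.7956/0.4 = 6.9889.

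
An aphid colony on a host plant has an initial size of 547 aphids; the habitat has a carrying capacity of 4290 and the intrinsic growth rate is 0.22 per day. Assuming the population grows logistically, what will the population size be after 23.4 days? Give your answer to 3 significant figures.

4130 aphids

A = (K − N₀)/N₀ = (4290 − 547)/547 = 6.8428.
N(t) = K/(1 + A·e^(−rt)) = 4290/(1 + 6.8428×e^(−0.22×23.4)).
e^(−5.148) = 0.005811; denominator = 1 + 6.8428×0.005811 = 1.0398.
N = 4290/1.0398 = 4125.94.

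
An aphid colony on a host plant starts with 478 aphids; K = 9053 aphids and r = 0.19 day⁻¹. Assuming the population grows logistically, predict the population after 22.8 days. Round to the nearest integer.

7326 aphids

A = (K − N₀)/N₀ = (9053 − 478)/478 = 17.939.
N(t) = K/(1 + A·e^(−rt)) = 9053/(1 + 17.939×e^(−0.19×22.8)).
e^(−4.332) = 0.013141; denominator = 1 + 17.939×0.013141 = 1.2357.
N = 9053/1.2357 = 7325.94.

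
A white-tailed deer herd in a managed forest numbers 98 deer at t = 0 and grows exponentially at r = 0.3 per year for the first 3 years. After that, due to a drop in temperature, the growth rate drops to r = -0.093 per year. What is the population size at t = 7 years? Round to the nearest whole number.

166 deer

Phase 1: N(3) = 98·e^(0.3×3) = 98·e^0.9 = 241.041.
Phase 2 runs for 7 − 3 = 4 years at r = -0.093.
N(7) = 241.041·e^(-0.093×4) = 241.041·e^-0.372 = 166.163.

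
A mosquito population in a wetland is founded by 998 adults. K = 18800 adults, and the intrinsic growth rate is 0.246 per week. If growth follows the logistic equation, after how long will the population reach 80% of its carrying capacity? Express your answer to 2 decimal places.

A = (K − N₀)/N₀ = (18800 − 998)/998 = 17.838.
Solve 18800/(1 + 17.838·e^(−0.246t)) = 15040: 1 + 17.838·e^(−0.246t) = 1.25, so e^(−0.246t) = 0.0140153.
−0.246·t = ln(0.0140153) = -4.2676, so t = 4.2676/0.246 = 17.348.

17.35 weeks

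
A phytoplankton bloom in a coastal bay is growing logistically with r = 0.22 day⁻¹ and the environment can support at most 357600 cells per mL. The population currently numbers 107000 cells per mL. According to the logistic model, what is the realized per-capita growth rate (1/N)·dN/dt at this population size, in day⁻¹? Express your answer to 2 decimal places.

0.15 per day

(1/N)·dN/dt = r(1 − N/K) = 0.22 × (1 − 107000/357600).
= 0.22 × 0.70078 = 0.15417.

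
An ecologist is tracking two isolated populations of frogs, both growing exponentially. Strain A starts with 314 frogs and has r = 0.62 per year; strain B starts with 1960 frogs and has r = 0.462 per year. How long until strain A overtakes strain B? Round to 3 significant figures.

11.6 years

Set 314·e^(0.62t) = 1960·e^(0.462t).
e^((0.62 − 0.462)t) = 1960/314 → e^(0.158·t) = 6.242.
0.158·t = ln(6.242) = 1.8313, so t = 1.8313/0.158 = 11.591.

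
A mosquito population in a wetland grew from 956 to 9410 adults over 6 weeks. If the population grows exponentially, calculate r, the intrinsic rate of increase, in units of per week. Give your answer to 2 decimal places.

0.38 per week

From N(t) = N₀·e^(rt): e^(r·6) = 9410/956 = 9.8431.
r·6 = ln(9.8431) = 2.2868, so r = 2.2868/6 = 0.38113.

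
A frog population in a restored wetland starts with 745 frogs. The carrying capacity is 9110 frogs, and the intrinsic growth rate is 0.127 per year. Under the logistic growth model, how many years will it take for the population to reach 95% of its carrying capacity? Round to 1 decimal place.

A = (K − N₀)/N₀ = (9110 − 745)/745 = 11.228.
Solve 9110/(1 + 11.228·e^(−0.127t)) = 8654.5: 1 + 11.228·e^(−0.127t) = 1.0526, so e^(−0.127t) = 0.00468745.
−0.127·t = ln(0.00468745) = -5.3629, so t = 5.3629/0.127 = 42.227.

42.2 years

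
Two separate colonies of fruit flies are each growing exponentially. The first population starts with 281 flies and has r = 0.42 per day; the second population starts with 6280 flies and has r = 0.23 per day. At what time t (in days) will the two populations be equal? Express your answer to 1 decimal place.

Set 281·e^(0.42t) = 6280·e^(0.23t).
e^((0.42 − 0.23)t) = 6280/281 → e^(0.19·t) = 22.349.
0.19·t = ln(22.349) = 3.1068, so t = 3.1068/0.19 = 16.351.

16.4 days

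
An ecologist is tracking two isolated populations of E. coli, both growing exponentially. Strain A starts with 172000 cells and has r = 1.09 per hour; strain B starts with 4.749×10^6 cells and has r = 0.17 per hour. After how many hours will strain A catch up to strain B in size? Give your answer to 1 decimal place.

3.6 hours

Set 172000·e^(1.09t) = 4.749×10^6·e^(0.17t).
e^((1.09 − 0.17)t) = 4.749×10^6/172000 → e^(0.92·t) = 27.61.
0.92·t = ln(27.61) = 3.3182, so t = 3.3182/0.92 = 3.6067.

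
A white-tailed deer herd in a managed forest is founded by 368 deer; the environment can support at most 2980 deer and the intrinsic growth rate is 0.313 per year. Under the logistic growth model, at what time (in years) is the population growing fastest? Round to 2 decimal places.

6.26 years

Logistic growth is fastest at N = K/2 = 1490.
A = (K − N₀)/N₀ = 7.0978. Set K/(1 + A·e^(−rt)) = K/2 → A·e^(−rt) = 1.
e^(−0.313t) = 1/7.0978 = 0.140888, so t = ln(7.0978)/0.313 = 1.9598/0.313 = 6.2613.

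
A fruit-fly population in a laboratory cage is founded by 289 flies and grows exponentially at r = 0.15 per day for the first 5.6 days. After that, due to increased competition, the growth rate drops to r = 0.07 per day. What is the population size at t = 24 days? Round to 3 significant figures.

Phase 1: N(5.6) = 289·e^(0.15×5.6) = 289·e^0.84 = 669.43.
Phase 2 runs for 24 − 5.6 = 18.4 days at r = 0.07.
N(24) = 669.43·e^(0.07×18.4) = 669.43·e^1.288 = 2427.04.

2430 flies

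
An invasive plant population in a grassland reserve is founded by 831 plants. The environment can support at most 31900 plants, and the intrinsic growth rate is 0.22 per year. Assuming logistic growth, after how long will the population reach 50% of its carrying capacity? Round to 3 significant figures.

16.5 years

A = (K − N₀)/N₀ = (31900 − 831)/831 = 37.387.
Solve 31900/(1 + 37.387·e^(−0.22t)) = 15950: 1 + 37.387·e^(−0.22t) = 2, so e^(−0.22t) = 0.0267469.
−0.22·t = ln(0.0267469) = -3.6213, so t = 3.6213/0.22 = 16.461.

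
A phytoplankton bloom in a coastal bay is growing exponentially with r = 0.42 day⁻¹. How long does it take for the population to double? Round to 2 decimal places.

1.65 days

Doubling time t_d = ln(2)/r = 0.6931/0.42 = 1.6504.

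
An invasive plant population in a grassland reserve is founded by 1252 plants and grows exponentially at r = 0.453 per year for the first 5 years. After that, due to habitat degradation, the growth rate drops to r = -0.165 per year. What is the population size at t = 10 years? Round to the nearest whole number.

Phase 1: N(5) = 1252·e^(0.453×5) = 1252·e^2.265 = 12058.2.
Phase 2 runs for 10 − 5 = 5 years at r = -0.165.
N(10) = 12058.2·e^(-0.165×5) = 12058.2·e^-0.825 = 5284.31.

5284 plants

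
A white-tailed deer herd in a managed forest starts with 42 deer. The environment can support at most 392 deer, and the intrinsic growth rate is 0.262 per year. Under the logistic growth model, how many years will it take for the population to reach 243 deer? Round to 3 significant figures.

A = (K − N₀)/N₀ = (392 − 42)/42 = 8.3333.
Solve 392/(1 + 8.3333·e^(−0.262t)) = 243: 1 + 8.3333·e^(−0.262t) = 1.6132, so e^(−0.262t) = 0.0735802.
−0.262·t = ln(0.0735802) = -2.6094, so t = 2.6094/0.262 = 9.9595.

9.96 years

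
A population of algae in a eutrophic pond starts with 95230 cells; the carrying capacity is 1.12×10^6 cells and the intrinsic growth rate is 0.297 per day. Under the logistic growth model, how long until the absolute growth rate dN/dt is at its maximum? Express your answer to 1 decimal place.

Logistic growth is fastest at N = K/2 = 560000.
A = (K − N₀)/N₀ = 10.761. Set K/(1 + A·e^(−rt)) = K/2 → A·e^(−rt) = 1.
e^(−0.297t) = 1/10.761 = 0.0929282, so t = ln(10.761)/0.297 = 2.3759/0.297 = 7.9998.

8.0 days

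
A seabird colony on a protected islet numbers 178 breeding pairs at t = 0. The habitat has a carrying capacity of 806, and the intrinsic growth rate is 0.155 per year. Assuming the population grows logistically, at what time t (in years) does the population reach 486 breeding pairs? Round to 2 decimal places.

10.83 years

A = (K − N₀)/N₀ = (806 − 178)/178 = 3.5281.
Solve 806/(1 + 3.5281·e^(−0.155t)) = 486: 1 + 3.5281·e^(−0.155t) = 1.6584, so e^(−0.155t) = 0.186627.
−0.155·t = ln(0.186627) = -1.6786, so t = 1.6786/0.155 = 10.83.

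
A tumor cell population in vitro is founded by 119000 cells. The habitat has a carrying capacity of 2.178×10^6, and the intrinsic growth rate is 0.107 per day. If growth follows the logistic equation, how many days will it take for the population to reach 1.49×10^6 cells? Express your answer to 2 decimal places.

33.87 days

A = (K − N₀)/N₀ = (2.178×10^6 − 119000)/119000 = 17.303.
Solve 2.178×10^6/(1 + 17.303·e^(−0.107t)) = 1.49×10^6: 1 + 17.303·e^(−0.107t) = 1.4617, so e^(−0.107t) = 0.0266866.
−0.107·t = ln(0.0266866) = -3.6236, so t = 3.6236/0.107 = 33.865.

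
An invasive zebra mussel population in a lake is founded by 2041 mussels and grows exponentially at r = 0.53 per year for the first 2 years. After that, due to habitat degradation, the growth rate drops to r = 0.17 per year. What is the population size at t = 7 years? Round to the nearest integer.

13783 mussels

Phase 1: N(2) = 2041·e^(0.53×2) = 2041·e^1.06 = 5891.08.
Phase 2 runs for 7 − 2 = 5 years at r = 0.17.
N(7) = 5891.08·e^(0.17×5) = 5891.08·e^0.85 = 13783.1.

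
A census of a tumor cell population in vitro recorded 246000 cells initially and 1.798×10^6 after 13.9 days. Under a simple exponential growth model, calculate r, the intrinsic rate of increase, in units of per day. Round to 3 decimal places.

From N(t) = N₀·e^(rt): e^(r·13.9) = 1.798×10^6/246000 = 7.3089.
r·13.9 = ln(7.3089) = 1.9891, so r = 1.9891/13.9 = 0.1431.

0.143 per day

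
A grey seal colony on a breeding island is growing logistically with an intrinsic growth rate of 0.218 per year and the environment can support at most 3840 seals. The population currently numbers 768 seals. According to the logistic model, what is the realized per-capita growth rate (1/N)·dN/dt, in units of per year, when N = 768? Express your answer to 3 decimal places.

(1/N)·dN/dt = r(1 − N/K) = 0.218 × (1 − 768/3840).
= 0.218 × 0.8 = 0.1744.

0.174 per year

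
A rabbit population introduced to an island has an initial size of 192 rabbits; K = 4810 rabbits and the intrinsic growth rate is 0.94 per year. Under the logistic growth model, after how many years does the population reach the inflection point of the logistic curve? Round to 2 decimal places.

Logistic growth is fastest at N = K/2 = 2405.
A = (K − N₀)/N₀ = 24.052. Set K/(1 + A·e^(−rt)) = K/2 → A·e^(−rt) = 1.
e^(−0.94t) = 1/24.052 = 0.0415764, so t = ln(24.052)/0.94 = 3.1802/0.94 = 3.3832.

3.38 years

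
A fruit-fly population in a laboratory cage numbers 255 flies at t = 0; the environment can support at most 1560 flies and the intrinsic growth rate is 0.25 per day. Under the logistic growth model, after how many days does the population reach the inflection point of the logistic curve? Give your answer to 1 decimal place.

Logistic growth is fastest at N = K/2 = 780.
A = (K − N₀)/N₀ = 5.1176. Set K/(1 + A·e^(−rt)) = K/2 → A·e^(−rt) = 1.
e^(−0.25t) = 1/5.1176 = 0.195402, so t = ln(5.1176)/0.25 = 1.6327/0.25 = 6.5308.

6.5 days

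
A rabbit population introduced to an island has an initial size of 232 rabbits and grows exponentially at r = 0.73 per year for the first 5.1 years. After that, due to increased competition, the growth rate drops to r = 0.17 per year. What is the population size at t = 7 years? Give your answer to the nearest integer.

13263 rabbits

Phase 1: N(5.1) = 232·e^(0.73×5.1) = 232·e^3.723 = 9602.1.
Phase 2 runs for 7 − 5.1 = 1.9 years at r = 0.17.
N(7) = 9602.1·e^(0.17×1.9) = 9602.1·e^0.323 = 13263.1.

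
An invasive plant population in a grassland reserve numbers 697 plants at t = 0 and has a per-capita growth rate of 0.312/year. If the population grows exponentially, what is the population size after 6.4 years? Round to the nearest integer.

N(t) = N₀·e^(rt) = 697 × e^(0.312×6.4) = 697 × e^1.997.
e^1.997 ≈ 7.3654, so N ≈ 697 × 7.3654 = 5133.72.

5134 plants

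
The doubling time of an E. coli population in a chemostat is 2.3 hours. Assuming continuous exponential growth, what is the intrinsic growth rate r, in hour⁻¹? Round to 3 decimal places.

r = ln(2)/t_d = 0.6931/2.3 = 0.30137.

0.301 per hour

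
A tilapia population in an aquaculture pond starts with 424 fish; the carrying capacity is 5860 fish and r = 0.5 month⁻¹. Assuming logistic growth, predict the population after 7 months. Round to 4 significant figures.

4224 fish

A = (K − N₀)/N₀ = (5860 − 424)/424 = 12.821.
N(t) = K/(1 + A·e^(−rt)) = 5860/(1 + 12.821×e^(−0.5×7)).
e^(−3.5) = 0.030197; denominator = 1 + 12.821×0.030197 = 1.3872.
N = 5860/1.3872 = 4224.48.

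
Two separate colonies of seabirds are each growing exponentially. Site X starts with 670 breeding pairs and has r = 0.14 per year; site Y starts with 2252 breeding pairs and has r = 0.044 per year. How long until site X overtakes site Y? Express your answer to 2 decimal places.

12.63 years

Set 670·e^(0.14t) = 2252·e^(0.044t).
e^((0.14 − 0.044)t) = 2252/670 → e^(0.096·t) = 3.3612.
0.096·t = ln(3.3612) = 1.2123, so t = 1.2123/0.096 = 12.628.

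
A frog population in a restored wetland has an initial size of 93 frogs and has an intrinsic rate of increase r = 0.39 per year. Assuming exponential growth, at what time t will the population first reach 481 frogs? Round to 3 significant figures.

4.21 years

Set N₀·e^(rt) = 481: e^(0.39·t) = 481/93 = 5.172.
0.39·t = ln(5.172) = 1.6433, so t = 1.6433/0.39 = 4.2135.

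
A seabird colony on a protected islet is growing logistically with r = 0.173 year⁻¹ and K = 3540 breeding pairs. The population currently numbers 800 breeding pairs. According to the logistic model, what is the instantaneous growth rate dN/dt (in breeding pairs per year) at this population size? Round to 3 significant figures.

107 breeding pairs per year

dN/dt = rN(1 − N/K) = 0.173 × 800 × (1 − 800/3540).
1 − 800/3540 = 0.77401; dN/dt = 0.173 × 800 × 0.77401 = 107.12.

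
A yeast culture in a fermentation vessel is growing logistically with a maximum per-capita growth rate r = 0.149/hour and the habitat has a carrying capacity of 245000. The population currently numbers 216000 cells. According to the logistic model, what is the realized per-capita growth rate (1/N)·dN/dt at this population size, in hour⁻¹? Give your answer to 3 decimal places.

(1/N)·dN/dt = r(1 − N/K) = 0.149 × (1 − 216000/245000).
= 0.149 × 0.11837 = 0.017637.

0.018 per hour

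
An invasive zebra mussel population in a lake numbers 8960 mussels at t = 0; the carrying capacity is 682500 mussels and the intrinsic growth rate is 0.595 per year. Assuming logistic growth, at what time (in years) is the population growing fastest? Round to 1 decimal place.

7.3 years

Logistic growth is fastest at N = K/2 = 341250.
A = (K − N₀)/N₀ = 75.172. Set K/(1 + A·e^(−rt)) = K/2 → A·e^(−rt) = 1.
e^(−0.595t) = 1/75.172 = 0.0133028, so t = ln(75.172)/0.595 = 4.3198/0.595 = 7.2601.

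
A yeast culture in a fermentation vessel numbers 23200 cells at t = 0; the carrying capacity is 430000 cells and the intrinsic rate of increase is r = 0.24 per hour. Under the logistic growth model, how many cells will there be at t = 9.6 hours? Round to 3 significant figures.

156000 cells

A = (K − N₀)/N₀ = (430000 − 23200)/23200 = 17.534.
N(t) = K/(1 + A·e^(−rt)) = 430000/(1 + 17.534×e^(−0.24×9.6)).
e^(−2.304) = 0.099859; denominator = 1 + 17.534×0.099859 = 2.751.
N = 430000/2.751 = 156309.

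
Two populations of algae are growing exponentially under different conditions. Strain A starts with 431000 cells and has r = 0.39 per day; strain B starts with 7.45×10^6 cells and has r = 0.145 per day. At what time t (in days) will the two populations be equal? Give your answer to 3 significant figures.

11.6 days

Set 431000·e^(0.39t) = 7.45×10^6·e^(0.145t).
e^((0.39 − 0.145)t) = 7.45×10^6/431000 → e^(0.245·t) = 17.285.
0.245·t = ln(17.285) = 2.8499, so t = 2.8499/0.245 = 11.632.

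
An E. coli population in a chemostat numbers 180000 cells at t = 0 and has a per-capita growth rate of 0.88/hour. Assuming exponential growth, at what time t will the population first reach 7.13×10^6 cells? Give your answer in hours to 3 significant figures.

4.18 hours

Set N₀·e^(rt) = 7.13×10^6: e^(0.88·t) = 7.13×10^6/180000 = 39.611.
0.88·t = ln(39.611) = 3.6791, so t = 3.6791/0.88 = 4.1808.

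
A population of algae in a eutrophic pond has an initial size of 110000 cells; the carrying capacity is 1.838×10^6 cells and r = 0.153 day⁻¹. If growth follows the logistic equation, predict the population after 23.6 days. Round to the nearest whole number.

1290169 cells

A = (K − N₀)/N₀ = (1.838×10^6 − 110000)/110000 = 15.709.
N(t) = K/(1 + A·e^(−rt)) = 1.838×10^6/(1 + 15.709×e^(−0.153×23.6)).
e^(−3.611) = 0.02703; denominator = 1 + 15.709×0.02703 = 1.4246.
N = 1.838×10^6/1.4246 = 1.290169×10^6.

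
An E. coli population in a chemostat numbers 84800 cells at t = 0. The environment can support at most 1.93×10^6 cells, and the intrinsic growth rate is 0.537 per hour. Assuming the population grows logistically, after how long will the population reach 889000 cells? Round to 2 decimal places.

5.44 hours

A = (K − N₀)/N₀ = (1.93×10^6 − 84800)/84800 = 21.759.
Solve 1.93×10^6/(1 + 21.759·e^(−0.537t)) = 889000: 1 + 21.759·e^(−0.537t) = 2.171, so e^(−0.537t) = 0.0538148.
−0.537·t = ln(0.0538148) = -2.9222, so t = 2.9222/0.537 = 5.4417.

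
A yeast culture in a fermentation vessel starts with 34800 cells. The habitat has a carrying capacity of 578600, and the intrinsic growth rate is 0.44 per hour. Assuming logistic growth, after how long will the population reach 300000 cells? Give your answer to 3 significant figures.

6.42 hours

A = (K − N₀)/N₀ = (578600 − 34800)/34800 = 15.626.
Solve 578600/(1 + 15.626·e^(−0.44t)) = 300000: 1 + 15.626·e^(−0.44t) = 1.9287, so e^(−0.44t) = 0.0594292.
−0.44·t = ln(0.0594292) = -2.823, so t = 2.823/0.44 = 6.4158.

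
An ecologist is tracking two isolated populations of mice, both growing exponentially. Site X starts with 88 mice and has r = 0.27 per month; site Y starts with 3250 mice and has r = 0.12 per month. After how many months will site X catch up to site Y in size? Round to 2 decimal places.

Set 88·e^(0.27t) = 3250·e^(0.12t).
e^((0.27 − 0.12)t) = 3250/88 → e^(0.15·t) = 36.932.
0.15·t = ln(36.932) = 3.6091, so t = 3.6091/0.15 = 24.06.

24.06 months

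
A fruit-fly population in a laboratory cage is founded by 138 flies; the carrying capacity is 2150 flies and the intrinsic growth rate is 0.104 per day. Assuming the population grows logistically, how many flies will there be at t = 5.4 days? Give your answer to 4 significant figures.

A = (K − N₀)/N₀ = (2150 − 138)/138 = 14.58.
N(t) = K/(1 + A·e^(−rt)) = 2150/(1 + 14.58×e^(−0.104×5.4)).
e^(−0.5616) = 0.5703; denominator = 1 + 14.58×0.5703 = 9.3147.
N = 2150/9.3147 = 230.817.

230.8 flies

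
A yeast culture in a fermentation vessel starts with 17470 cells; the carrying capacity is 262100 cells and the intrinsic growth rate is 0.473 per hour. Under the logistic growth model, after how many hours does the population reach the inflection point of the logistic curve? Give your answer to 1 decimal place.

5.6 hours

Logistic growth is fastest at N = K/2 = 131050.
A = (K − N₀)/N₀ = 14.003. Set K/(1 + A·e^(−rt)) = K/2 → A·e^(−rt) = 1.
e^(−0.473t) = 1/14.003 = 0.071414, so t = ln(14.003)/0.473 = 2.6393/0.473 = 5.5798.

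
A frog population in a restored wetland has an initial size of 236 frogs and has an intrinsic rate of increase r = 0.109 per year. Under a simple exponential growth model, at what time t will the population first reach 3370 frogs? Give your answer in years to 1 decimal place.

Set N₀·e^(rt) = 3370: e^(0.109·t) = 3370/236 = 14.28.
0.109·t = ln(14.28) = 2.6588, so t = 2.6588/0.109 = 24.393.

24.4 years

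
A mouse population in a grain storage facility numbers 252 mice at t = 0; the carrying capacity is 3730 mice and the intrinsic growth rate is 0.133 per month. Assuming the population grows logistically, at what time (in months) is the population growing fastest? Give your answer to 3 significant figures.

Logistic growth is fastest at N = K/2 = 1865.
A = (K − N₀)/N₀ = 13.802. Set K/(1 + A·e^(−rt)) = K/2 → A·e^(−rt) = 1.
e^(−0.133t) = 1/13.802 = 0.0724554, so t = ln(13.802)/0.133 = 2.6248/0.133 = 19.735.

19.7 months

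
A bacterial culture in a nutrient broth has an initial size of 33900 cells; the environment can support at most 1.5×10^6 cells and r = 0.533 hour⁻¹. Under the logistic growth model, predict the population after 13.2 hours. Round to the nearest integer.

1445006 cells

A = (K − N₀)/N₀ = (1.5×10^6 − 33900)/33900 = 43.248.
N(t) = K/(1 + A·e^(−rt)) = 1.5×10^6/(1 + 43.248×e^(−0.533×13.2)).
e^(−7.036) = 0.00087999; denominator = 1 + 43.248×0.00087999 = 1.0381.
N = 1.5×10^6/1.0381 = 1.445006×10^6.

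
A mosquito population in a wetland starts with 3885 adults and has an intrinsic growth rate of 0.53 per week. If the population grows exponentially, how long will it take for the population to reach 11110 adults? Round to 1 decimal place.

Set N₀·e^(rt) = 11110: e^(0.53·t) = 11110/3885 = 2.8597.
0.53·t = ln(2.8597) = 1.0507, so t = 1.0507/0.53 = 1.9825.

2.0 weeks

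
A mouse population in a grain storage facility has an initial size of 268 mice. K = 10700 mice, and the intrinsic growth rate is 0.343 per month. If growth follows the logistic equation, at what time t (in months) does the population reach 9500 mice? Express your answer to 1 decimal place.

16.7 months

A = (K − N₀)/N₀ = (10700 − 268)/268 = 38.925.
Solve 10700/(1 + 38.925·e^(−0.343t)) = 9500: 1 + 38.925·e^(−0.343t) = 1.1263, so e^(−0.343t) = 0.00324508.
−0.343·t = ln(0.00324508) = -5.7306, so t = 5.7306/0.343 = 16.707.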